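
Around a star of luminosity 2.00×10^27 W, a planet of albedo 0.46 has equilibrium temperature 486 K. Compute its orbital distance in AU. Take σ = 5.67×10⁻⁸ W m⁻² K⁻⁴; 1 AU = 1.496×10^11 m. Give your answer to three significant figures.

The flux needed for this T is 4σT⁴/(1−0.46) = 23430 W m⁻².
From L = 4πd²S, d = √(2.00×10^27/(4π·23430)) = 8.242×10^10 m = 0.5509 AU.

0.551 AU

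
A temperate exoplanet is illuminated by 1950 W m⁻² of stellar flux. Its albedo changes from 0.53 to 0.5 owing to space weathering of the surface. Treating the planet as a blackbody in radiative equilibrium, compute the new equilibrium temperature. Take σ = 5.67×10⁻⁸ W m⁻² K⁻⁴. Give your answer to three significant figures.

256 kelvin

With the new albedo, S(1−α₂)/4 = 243.8 W m⁻², so T₂ = 256.1 K.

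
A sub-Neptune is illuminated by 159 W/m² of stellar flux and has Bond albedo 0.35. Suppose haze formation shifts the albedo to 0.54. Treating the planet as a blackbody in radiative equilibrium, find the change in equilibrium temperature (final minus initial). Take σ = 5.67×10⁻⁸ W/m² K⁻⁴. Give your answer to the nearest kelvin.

Before: T₁ = [159.0·0.65/(4σ)]^(1/4) = 146.1 K.
Final:   T₂ = [S(1−0.54)/(4σ)]^(1/4) = 134.0 K.
ΔT = T₂ − T₁ = -12.10 K.

-12 K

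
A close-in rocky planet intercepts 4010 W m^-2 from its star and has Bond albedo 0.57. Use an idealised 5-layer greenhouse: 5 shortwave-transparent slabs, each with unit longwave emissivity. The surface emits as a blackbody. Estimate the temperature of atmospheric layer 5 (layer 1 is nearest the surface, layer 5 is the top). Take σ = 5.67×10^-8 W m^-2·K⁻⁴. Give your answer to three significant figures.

295 K

The effective emission temperature is T_e = [S(1−α)/(4σ)]^¼ = 295.3 K.
The net upward flux σT_e⁴ is constant between every pair of levels, so T_k⁴ = (N+1−k)T_e⁴.
With k = 5: T_5 = (5+1−5)^¼·295.3 K = 295.3 K.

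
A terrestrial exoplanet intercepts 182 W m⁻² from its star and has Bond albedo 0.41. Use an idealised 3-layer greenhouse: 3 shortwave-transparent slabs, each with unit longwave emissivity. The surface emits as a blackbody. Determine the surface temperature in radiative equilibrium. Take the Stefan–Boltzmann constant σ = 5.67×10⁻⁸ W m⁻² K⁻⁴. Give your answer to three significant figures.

209 K

The effective emission temperature is T_e = [S(1−α)/(4σ)]^¼ = 147.5 K.
For an N-layer opaque stack, T_s⁴ = (N+1)T_e⁴, hence T_s = (4)^(1/4)×147.5 K = 208.6 K.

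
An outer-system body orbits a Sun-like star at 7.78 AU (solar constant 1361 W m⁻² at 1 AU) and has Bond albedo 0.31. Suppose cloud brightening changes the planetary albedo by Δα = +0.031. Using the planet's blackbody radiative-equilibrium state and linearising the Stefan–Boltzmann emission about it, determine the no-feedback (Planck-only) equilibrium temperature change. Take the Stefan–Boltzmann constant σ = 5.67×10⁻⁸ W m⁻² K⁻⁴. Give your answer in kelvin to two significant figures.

Irradiance scales as 1/d², so S = 1361 W m⁻² × (1/7.78)² = 22.49 W m⁻².
Unperturbed T_e = [22.49·(1−0.31)/(4σ)]^¼ = 90.94 K.
ΔF = −(S/4)Δα = −(22.49/4)×(+0.031) = -0.1743 W m⁻².
Linearising σT⁴ gives d(σT⁴)/dT = 4σT_e³ = 0.1706 W m⁻² per K.
ΔT₀ = ΔF/λ_P = -0.1743/0.1706 = -1.02 K.

-1.0 K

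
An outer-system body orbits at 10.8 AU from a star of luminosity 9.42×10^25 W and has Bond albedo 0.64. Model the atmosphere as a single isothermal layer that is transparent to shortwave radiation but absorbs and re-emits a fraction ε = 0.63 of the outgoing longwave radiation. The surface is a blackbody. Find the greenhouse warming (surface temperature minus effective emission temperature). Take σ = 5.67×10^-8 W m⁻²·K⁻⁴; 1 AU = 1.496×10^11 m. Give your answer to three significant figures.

Orbital distance: d = 10.8 AU = 1.616×10^12 m.
Flux at the orbit: S = L/(4πd²) = 9.42×10^25/(4π·(1.62×10^12)²) = 2.872 W m⁻².
At the top of the atmosphere, σT_e⁴ = S(1−α)/4 = 0.2584 W m⁻², giving T_e = 46.21 K.
Surface balance with a leaky layer gives σT_s⁴ = σT_e⁴·2/(2−ε), so T_s = T_e·[2/(2−0.63)]^(1/4) = 50.79 K.
Greenhouse warming: T_s − T_e = 4.584 K.

4.58 K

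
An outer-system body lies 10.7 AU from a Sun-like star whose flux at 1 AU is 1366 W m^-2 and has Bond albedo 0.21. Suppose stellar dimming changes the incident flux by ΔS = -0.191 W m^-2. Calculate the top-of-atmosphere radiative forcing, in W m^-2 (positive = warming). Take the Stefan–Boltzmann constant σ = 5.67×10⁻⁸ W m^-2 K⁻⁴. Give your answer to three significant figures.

Flux at the orbit: S = 1366/(10.7)² = 11.93 W m^-2.
Only a fraction (1−α) is absorbed and it's spread over 4πR², so ΔF = (1−α)ΔS/4 = -0.03772 W m^-2.

-0.0377 W m^-2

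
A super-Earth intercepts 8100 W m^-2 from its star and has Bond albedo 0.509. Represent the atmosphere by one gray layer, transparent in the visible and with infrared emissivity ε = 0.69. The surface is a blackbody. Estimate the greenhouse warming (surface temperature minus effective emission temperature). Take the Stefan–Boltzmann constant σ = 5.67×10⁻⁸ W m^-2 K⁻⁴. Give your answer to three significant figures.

40.6 K

The planet radiates to space at T_e = [S(1−α)/(4σ)]^(1/4) = 363.9 K.
For a single slab of emissivity ε, T_s⁴ = 2T_e⁴/(2−ε); thus T_s = 363.9·(1.527)^(1/4) = 404.5 K.
Greenhouse warming: T_s − T_e = 40.60 K.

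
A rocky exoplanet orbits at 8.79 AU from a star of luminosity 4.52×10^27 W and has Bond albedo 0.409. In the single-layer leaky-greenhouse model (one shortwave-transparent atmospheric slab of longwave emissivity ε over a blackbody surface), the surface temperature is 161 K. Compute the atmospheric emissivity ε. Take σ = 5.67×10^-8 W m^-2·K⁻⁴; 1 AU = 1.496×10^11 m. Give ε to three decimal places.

Orbital distance: d = 8.79 AU = 1.315×10^12 m.
Spreading L over a sphere of radius d: S = 4.52×10^27/(4π·1.31×10^12²) = 208.0 W m^-2.
Effective temperature: T_e = [S(1−α)/(4σ)]^(1/4) = 152.6 K.
Since (2−ε)/2 = (T_e/T_s)⁴ = 0.8067, ε = 0.3865.

0.387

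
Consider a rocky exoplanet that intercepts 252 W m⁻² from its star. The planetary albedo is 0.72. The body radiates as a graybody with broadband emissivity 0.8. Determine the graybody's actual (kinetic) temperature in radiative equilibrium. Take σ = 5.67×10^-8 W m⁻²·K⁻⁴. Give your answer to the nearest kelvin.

140 kelvin

Averaging over the sphere, the absorbed flux is S(1−α)/4 = 17.64 W m⁻².
Equating to εσT⁴ with ε = 0.8: T = (17.64/0.8σ)^(1/4) = 140.4 K.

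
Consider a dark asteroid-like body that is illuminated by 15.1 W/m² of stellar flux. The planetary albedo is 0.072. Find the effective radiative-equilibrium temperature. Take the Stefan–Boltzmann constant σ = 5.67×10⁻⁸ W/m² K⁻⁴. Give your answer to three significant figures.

Absorbed flux (global mean): S(1−α)/4 = 15.10·0.928/4 = 3.503 W/m².
In equilibrium σT⁴ equals this, so T = 88.66 K.

88.7 K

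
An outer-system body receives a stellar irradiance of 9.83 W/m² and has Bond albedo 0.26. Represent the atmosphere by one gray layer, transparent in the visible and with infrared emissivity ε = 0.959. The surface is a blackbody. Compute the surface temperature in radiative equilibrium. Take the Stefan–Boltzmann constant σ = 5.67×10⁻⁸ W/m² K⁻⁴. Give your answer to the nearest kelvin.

89 kelvin

Effective emission temperature (TOA balance): σT_e⁴ = S(1−α)/4 = 1.819 W/m² → T_e = 75.26 K.
The surface balance (absorbed SW + ε·downward IR = σT_s⁴) with T_a⁴ = T_s⁴/2 reduces to T_s = T_e·[2/(2−ε)]^¼ = 88.60 K.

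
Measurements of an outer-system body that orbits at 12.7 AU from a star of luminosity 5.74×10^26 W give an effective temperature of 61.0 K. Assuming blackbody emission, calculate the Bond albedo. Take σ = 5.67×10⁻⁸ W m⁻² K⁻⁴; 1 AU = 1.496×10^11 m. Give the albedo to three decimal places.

d = 12.7 × 1.496×10^11 m = 1.900×10^12 m.
S = L/(4πd²) = 12.65 W m⁻².
From σT⁴ = S(1−α)/4 we invert for α: 1−α = 4σT⁴/S.
σT⁴ = 0.7851 W m⁻², so 4σT⁴ = 3.140 W m⁻².
1−α = 3.140/12.65 = 0.2482, so α = 0.7518.

0.752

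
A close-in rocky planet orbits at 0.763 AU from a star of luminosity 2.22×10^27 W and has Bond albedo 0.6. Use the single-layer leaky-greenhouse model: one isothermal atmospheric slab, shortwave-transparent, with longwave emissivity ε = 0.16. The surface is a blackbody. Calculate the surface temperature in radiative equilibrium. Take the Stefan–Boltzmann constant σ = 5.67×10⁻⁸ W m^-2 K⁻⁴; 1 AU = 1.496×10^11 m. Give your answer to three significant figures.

402 K

Orbital distance: d = 0.763 AU = 1.141×10^11 m.
S = L/(4πd²) = 13560 W m^-2.
At the top of the atmosphere, σT_e⁴ = S(1−α)/4 = 1356 W m^-2, giving T_e = 393.2 K.
For a single slab of emissivity ε, T_s⁴ = 2T_e⁴/(2−ε); thus T_s = 393.2·(1.087)^(1/4) = 401.5 K.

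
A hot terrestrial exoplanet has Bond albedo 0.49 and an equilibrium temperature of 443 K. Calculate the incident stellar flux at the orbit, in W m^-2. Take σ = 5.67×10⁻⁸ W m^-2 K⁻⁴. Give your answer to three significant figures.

Invert the energy balance for S: S = 4σT⁴/(1−α).
The emitted flux is σT⁴ = 2184 W m^-2.
So S = 4×2184/(1−0.49) = 17130 W m^-2.

17100 W m^-2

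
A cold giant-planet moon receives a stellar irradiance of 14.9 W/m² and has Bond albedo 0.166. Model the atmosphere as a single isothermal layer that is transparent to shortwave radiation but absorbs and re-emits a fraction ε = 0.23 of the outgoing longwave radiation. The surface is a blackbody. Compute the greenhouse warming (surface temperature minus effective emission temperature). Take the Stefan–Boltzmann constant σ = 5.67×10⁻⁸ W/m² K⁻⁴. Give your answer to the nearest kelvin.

Effective emission temperature (TOA balance): σT_e⁴ = S(1−α)/4 = 3.107 W/m² → T_e = 86.04 K.
The surface balance (absorbed SW + ε·downward IR = σT_s⁴) with T_a⁴ = T_s⁴/2 reduces to T_s = T_e·[2/(2−ε)]^¼ = 88.70 K.
T_s − T_e = 88.70 − 86.04 = 2.668 K.

3 K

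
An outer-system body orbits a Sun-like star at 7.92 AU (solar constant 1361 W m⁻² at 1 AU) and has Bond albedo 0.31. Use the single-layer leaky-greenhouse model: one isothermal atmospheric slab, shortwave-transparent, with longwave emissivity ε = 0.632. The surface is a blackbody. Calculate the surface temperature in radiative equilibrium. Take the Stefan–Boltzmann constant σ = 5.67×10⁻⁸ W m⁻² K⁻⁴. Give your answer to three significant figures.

99.1 kelvin

By the inverse-square law, S = 1361/7.92² = 21.70 W m⁻².
At the top of the atmosphere, σT_e⁴ = S(1−α)/4 = 3.743 W m⁻², giving T_e = 90.14 K.
For a single slab of emissivity ε, T_s⁴ = 2T_e⁴/(2−ε); thus T_s = 90.14·(1.462)^(1/4) = 99.12 K.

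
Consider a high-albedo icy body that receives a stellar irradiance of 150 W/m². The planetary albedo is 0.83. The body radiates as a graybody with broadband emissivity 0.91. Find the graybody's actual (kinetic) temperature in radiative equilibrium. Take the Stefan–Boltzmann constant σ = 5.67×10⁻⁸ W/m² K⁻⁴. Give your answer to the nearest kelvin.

Absorbed flux (global mean): S(1−α)/4 = 150.0·0.17/4 = 6.375 W/m².
Radiative balance εσT⁴ = 6.375 gives T = [6.375/(0.91·σ)]^(1/4) = 105.4 K.

105 kelvin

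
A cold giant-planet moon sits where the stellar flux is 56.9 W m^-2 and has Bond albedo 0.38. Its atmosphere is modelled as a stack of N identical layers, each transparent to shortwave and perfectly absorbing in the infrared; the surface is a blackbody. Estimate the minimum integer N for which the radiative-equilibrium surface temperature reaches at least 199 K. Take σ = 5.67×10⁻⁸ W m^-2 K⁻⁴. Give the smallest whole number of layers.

Top-of-atmosphere balance: σT_e⁴ = S(1−α)/4 = 8.819 W m^-2 → T_e = 111.7 K.
T_s = (N+1)^(1/4)·T_e ≥ 199 K requires N+1 ≥ (T_s/T_e)⁴ = (199/111.7)⁴ = 10.082.
So N ≥ 9.082; the smallest integer is N = 10.

10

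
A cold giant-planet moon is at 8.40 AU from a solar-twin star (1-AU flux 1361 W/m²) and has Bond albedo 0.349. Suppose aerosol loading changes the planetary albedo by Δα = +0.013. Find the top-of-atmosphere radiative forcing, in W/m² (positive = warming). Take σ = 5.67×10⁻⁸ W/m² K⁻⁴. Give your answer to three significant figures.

Flux at the orbit: S = 1361/(8.40)² = 19.29 W/m².
ΔF = −(S/4)Δα = −(19.29/4)×(+0.013) = -0.06269 W/m².

-0.0627 W/m²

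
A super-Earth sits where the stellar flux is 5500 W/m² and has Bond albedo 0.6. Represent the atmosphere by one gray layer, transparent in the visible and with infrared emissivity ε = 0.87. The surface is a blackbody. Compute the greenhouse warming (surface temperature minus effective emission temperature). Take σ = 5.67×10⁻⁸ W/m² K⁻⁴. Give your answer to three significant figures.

48.1 K

At the top of the atmosphere, σT_e⁴ = S(1−α)/4 = 550.0 W/m², giving T_e = 313.8 K.
Surface balance with a leaky layer gives σT_s⁴ = σT_e⁴·2/(2−ε), so T_s = T_e·[2/(2−0.87)]^(1/4) = 362.0 K.
The atmosphere warms the surface by 48.15 K.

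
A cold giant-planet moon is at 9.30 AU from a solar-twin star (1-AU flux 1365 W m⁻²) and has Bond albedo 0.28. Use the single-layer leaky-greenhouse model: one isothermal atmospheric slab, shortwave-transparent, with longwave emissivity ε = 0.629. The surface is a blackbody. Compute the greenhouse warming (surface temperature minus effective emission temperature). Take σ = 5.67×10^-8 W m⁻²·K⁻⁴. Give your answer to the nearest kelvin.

8 K

Irradiance scales as 1/d², so S = 1365 W m⁻² × (1/9.30)² = 15.78 W m⁻².
Effective emission temperature (TOA balance): σT_e⁴ = S(1−α)/4 = 2.841 W m⁻² → T_e = 84.13 K.
Surface balance with a leaky layer gives σT_s⁴ = σT_e⁴·2/(2−ε), so T_s = T_e·[2/(2−0.629)]^(1/4) = 92.46 K.
The atmosphere warms the surface by 8.329 K.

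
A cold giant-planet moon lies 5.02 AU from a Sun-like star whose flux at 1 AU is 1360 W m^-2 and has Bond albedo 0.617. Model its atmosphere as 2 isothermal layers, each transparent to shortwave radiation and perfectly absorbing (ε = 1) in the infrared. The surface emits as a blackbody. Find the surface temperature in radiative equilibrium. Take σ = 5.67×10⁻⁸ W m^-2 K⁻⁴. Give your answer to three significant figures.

129 K

Irradiance scales as 1/d², so S = 1360 W m^-2 × (1/5.02)² = 53.97 W m^-2.
Top-of-atmosphere balance: σT_e⁴ = S(1−α)/4 = 5.167 W m^-2 → T_e = 97.71 K.
Layer-by-layer balance gives σT_s⁴ = (N+1)σT_e⁴, so T_s = 3^¼·97.71 = 128.6 K.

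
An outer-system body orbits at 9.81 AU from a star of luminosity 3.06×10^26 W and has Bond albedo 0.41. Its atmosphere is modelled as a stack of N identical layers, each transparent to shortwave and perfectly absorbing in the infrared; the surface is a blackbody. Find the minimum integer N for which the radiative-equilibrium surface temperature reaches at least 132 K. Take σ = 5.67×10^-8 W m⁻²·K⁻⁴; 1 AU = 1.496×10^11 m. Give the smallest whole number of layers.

Orbital distance: d = 9.81 AU = 1.468×10^12 m.
Spreading L over a sphere of radius d: S = 3.06×10^26/(4π·1.47×10^12²) = 11.31 W m⁻².
OLR = S(1−α)/4 = 1.668 W m⁻²; the top layer radiates at T_e = 73.64 K.
T_s = (N+1)^(1/4)·T_e ≥ 132 K requires N+1 ≥ (T_s/T_e)⁴ = (132/73.64)⁴ = 10.322.
The minimum whole number is N = 10.

10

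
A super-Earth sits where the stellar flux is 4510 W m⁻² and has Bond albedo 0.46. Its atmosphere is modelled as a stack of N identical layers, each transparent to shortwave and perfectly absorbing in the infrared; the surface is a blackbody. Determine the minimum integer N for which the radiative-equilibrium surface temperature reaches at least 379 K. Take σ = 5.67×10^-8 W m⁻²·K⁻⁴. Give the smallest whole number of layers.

1

Top-of-atmosphere balance: σT_e⁴ = S(1−α)/4 = 608.9 W m⁻² → T_e = 321.9 K.
Need (N+1)T_e⁴ ≥ T_s⁴, i.e. N+1 ≥ (379/321.9)⁴ = 1.921.
The minimum whole number is N = 1.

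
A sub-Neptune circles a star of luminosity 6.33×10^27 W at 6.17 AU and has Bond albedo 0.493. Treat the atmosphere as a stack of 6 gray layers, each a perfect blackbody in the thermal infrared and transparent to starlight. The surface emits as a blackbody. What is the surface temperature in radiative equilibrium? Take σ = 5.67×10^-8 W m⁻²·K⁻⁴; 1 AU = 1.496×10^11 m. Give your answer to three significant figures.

d = 6.17 × 1.496×10^11 m = 9.230×10^11 m.
Flux at the orbit: S = L/(4πd²) = 6.33×10^27/(4π·(9.23×10^11)²) = 591.2 W m⁻².
Top-of-atmosphere balance: σT_e⁴ = S(1−α)/4 = 74.94 W m⁻² → T_e = 190.7 K.
Layer-by-layer balance gives σT_s⁴ = (N+1)σT_e⁴, so T_s = 7^¼·190.7 = 310.1 K.

310 K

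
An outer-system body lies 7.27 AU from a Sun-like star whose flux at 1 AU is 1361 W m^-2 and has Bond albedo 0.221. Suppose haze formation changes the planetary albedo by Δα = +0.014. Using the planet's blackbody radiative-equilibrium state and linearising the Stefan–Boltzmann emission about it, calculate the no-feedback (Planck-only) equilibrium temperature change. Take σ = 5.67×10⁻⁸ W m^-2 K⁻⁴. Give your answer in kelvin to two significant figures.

-0.44 K

By the inverse-square law, S = 1361/7.27² = 25.75 W m^-2.
The baseline emission temperature is T_e = 96.98 K.
ΔF = −(S/4)Δα = −(25.75/4)×(+0.014) = -0.09013 W m^-2.
Planck response: λ_P = 4σT_e³ = 4·5.67×10⁻⁸·(96.98)³ = 0.2069 W m^-2/K.
Hence the no-feedback warming is ΔF/(4σT_e³) = -0.436 K.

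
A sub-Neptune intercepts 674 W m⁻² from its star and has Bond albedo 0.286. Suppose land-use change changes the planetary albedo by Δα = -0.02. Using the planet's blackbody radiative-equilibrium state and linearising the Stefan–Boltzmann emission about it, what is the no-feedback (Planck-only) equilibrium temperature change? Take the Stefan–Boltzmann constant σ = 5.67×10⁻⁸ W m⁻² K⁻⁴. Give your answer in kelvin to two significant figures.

1.5 K

Reference equilibrium: T_e = [S(1−α)/(4σ)]^(1/4) = 214.6 K.
ΔF = −(S/4)Δα = −(674.0/4)×(-0.02) = 3.370 W m⁻².
The Planck feedback parameter is 4σT_e³ = 2.242 W m⁻²/K.
Hence the no-feedback warming is ΔF/(4σT_e³) = 1.50 K.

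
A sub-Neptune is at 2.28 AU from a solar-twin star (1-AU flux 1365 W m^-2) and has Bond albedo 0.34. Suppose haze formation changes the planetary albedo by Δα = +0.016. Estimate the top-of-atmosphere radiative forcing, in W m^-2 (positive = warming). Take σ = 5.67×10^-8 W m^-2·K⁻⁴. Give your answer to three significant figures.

Flux at the orbit: S = 1365/(2.28)² = 262.6 W m^-2.
TOA radiative forcing: ΔF = −S·Δα/4 = −262.6·(+0.016)/4 = -1.050 W m^-2.

-1.05 W m^-2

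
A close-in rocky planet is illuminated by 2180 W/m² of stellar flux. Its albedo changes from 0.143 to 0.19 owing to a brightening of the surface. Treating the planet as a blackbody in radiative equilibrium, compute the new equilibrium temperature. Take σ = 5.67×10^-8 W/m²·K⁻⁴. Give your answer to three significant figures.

297 K

T₂ = [S(1−α₂)/(4σ)]^(1/4) = [2180·0.81/(4σ)]^(1/4) = 297.0 K.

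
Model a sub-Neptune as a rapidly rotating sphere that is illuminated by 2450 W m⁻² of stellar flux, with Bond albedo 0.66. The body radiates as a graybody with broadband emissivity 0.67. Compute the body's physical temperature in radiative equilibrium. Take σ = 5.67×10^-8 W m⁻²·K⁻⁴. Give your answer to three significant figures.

Absorbed flux (global mean): S(1−α)/4 = 2450·0.34/4 = 208.2 W m⁻².
Equating to εσT⁴ with ε = 0.67: T = (208.2/0.67σ)^(1/4) = 272.1 K.

272 K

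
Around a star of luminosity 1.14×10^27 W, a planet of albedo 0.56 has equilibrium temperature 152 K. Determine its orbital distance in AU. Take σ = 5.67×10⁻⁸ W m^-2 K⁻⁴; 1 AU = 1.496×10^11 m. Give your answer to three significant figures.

Required flux: S = 4σT⁴/(1−α) = 275.1 W m^-2.
S = L/(4πd²) → d = √(L/4πS) = √(1.14×10^27/(4π·275.1)) = 5.742×10^11 m = 3.838 AU.

3.84 AU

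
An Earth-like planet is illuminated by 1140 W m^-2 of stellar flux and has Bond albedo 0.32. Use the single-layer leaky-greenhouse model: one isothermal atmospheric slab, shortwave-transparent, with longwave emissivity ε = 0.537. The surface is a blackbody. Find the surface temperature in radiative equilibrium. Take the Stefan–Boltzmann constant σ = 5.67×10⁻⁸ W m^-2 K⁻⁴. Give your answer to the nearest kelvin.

261 K

The planet radiates to space at T_e = [S(1−α)/(4σ)]^(1/4) = 241.8 K.
Surface balance with a leaky layer gives σT_s⁴ = σT_e⁴·2/(2−ε), so T_s = T_e·[2/(2−0.537)]^(1/4) = 261.5 K.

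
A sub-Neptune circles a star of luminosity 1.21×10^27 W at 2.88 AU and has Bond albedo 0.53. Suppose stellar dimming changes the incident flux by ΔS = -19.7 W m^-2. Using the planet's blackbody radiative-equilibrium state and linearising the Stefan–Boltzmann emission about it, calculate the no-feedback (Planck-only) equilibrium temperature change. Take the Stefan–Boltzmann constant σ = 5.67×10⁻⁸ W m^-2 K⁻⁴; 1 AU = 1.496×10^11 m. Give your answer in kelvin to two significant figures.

-1.7 K

Orbital distance: d = 2.88 AU = 4.308×10^11 m.
Spreading L over a sphere of radius d: S = 1.21×10^27/(4π·4.31×10^11²) = 518.7 W m^-2.
Reference equilibrium: T_e = [S(1−α)/(4σ)]^(1/4) = 181.1 K.
TOA radiative forcing: ΔF = (1−α)ΔS/4 = 0.47·(-19.7)/4 = -2.315 W m^-2.
The Planck feedback parameter is 4σT_e³ = 1.346 W m^-2/K.
Hence the no-feedback warming is ΔF/(4σT_e³) = -1.72 K.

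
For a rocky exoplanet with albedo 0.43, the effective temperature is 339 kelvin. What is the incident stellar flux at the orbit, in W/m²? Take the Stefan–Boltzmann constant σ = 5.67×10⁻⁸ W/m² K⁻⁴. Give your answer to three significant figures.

5250 W/m²

From S(1−α)/4 = σT⁴: S = 4σT⁴/(1−α).
σT⁴ = 5.67×10⁻⁸·(339)⁴ = 748.8 W/m².
S = 4·748.8/0.57 = 5255 W/m².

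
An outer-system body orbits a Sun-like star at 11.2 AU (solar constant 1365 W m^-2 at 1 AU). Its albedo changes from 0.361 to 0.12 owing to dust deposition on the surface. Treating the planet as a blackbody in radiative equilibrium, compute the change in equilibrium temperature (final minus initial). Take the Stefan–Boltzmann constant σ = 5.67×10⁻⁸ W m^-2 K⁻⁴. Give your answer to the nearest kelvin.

6 kelvin

By the inverse-square law, S = 1365/11.2² = 10.88 W m^-2.
Initial: T₁ = [S(1−0.361)/(4σ)]^(1/4) = 74.41 K.
Final:   T₂ = [S(1−0.12)/(4σ)]^(1/4) = 80.61 K.
ΔT = T₂ − T₁ = 6.198 K.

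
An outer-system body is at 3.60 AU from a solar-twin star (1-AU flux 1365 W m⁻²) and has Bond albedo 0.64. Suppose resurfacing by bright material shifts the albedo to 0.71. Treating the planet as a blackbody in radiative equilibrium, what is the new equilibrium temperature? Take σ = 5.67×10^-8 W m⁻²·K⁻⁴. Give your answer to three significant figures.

108 K

Flux at the orbit: S = 1365/(3.60)² = 105.3 W m⁻².
T₂ = [S(1−α₂)/(4σ)]^(1/4) = [105.3·0.29/(4σ)]^(1/4) = 107.7 K.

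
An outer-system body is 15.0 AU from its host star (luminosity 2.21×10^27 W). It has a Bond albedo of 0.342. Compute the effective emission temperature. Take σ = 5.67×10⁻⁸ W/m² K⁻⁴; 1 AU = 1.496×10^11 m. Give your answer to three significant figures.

100 K

Orbital distance: d = 15.0 AU = 2.244×10^12 m.
Flux at the orbit: S = L/(4πd²) = 2.21×10^27/(4π·(2.24×10^12)²) = 34.93 W/m².
The planet absorbs (1−α)S over its disc πR² and re-emits over 4πR², so the mean absorbed flux is (1−0.342)·34.93/4 = 5.745 W/m².
Set σT⁴ = 5.745 → T = (5.745/σ)^(1/4) = 100.3 K.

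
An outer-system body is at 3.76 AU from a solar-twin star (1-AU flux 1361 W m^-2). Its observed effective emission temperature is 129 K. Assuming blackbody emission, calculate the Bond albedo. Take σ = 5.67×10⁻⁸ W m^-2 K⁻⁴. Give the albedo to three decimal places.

0.348

By the inverse-square law, S = 1361/3.76² = 96.27 W m^-2.
Energy balance: S(1−α)/4 = σT⁴, so 1−α = 4σT⁴/S.
4σT⁴ = 4·5.67×10⁻⁸·(129)⁴ = 62.81 W m^-2.
Hence α = 1 − 62.81/96.27 = 0.3476.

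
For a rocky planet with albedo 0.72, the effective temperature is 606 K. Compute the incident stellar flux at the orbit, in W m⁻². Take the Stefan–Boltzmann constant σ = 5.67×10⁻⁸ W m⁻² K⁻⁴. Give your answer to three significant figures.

1.09×10^5 W m⁻²

From S(1−α)/4 = σT⁴: S = 4σT⁴/(1−α).
σT⁴ = 5.67×10⁻⁸·(606)⁴ = 7647 W m⁻².
So S = 4×7647/(1−0.72) = 1.092×10^5 W m⁻².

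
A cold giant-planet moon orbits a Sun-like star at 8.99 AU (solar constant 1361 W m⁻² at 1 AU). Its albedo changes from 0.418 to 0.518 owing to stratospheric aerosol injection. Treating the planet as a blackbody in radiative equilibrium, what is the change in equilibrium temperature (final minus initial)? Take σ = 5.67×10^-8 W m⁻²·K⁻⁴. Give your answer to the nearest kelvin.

-4 K

Irradiance scales as 1/d², so S = 1361 W m⁻² × (1/8.99)² = 16.84 W m⁻².
Before: T₁ = [16.84·0.582/(4σ)]^(1/4) = 81.08 K.
Final:   T₂ = [S(1−0.518)/(4σ)]^(1/4) = 77.35 K.
ΔT = T₂ − T₁ = -3.733 K.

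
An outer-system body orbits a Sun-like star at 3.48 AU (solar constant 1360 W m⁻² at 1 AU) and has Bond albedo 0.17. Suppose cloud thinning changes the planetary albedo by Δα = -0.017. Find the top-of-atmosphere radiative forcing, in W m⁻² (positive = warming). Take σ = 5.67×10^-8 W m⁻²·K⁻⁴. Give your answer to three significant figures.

0.477 W m⁻²

By the inverse-square law, S = 1360/3.48² = 112.3 W m⁻².
TOA radiative forcing: ΔF = −S·Δα/4 = −112.3·(-0.017)/4 = 0.4773 W m⁻².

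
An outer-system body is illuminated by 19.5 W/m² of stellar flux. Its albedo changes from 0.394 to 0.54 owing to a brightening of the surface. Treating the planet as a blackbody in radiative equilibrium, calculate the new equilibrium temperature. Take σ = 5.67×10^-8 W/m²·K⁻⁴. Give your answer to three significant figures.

79.3 kelvin

T₂ = [S(1−α₂)/(4σ)]^(1/4) = [19.50·0.46/(4σ)]^(1/4) = 79.30 K.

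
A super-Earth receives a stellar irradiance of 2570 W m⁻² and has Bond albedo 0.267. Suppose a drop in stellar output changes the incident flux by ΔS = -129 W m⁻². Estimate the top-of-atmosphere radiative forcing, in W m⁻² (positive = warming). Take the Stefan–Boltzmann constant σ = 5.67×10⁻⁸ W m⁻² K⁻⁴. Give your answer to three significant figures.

TOA radiative forcing: ΔF = (1−α)ΔS/4 = 0.733·(-129)/4 = -23.64 W m⁻².

-23.6 W m⁻²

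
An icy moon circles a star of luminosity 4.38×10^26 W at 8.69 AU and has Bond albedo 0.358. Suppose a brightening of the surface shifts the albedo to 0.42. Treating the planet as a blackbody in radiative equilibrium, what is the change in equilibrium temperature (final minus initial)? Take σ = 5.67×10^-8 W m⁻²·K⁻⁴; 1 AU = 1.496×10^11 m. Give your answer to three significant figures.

Orbital distance: d = 8.69 AU = 1.300×10^12 m.
S = L/(4πd²) = 20.62 W m⁻².
Initial: T₁ = [S(1−0.358)/(4σ)]^(1/4) = 87.41 K.
After:  T₂ = [20.62·0.58/(4σ)]^(1/4) = 85.22 K.
Change: 85.22 − 87.41 = -2.191 K.

-2.19 K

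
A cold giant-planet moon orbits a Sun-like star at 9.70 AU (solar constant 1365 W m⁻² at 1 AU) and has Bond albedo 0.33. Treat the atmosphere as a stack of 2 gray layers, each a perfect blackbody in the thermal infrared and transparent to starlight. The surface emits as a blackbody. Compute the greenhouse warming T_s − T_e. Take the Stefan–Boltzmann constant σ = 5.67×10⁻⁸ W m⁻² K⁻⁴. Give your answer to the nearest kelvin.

Irradiance scales as 1/d², so S = 1365 W m⁻² × (1/9.70)² = 14.51 W m⁻².
The effective emission temperature is T_e = [S(1−α)/(4σ)]^¼ = 80.91 K.
T_s = (N+1)^(1/4)·T_e = 106.5 K.
Warming: T_s − T_e = 25.57 K.

26 kelvin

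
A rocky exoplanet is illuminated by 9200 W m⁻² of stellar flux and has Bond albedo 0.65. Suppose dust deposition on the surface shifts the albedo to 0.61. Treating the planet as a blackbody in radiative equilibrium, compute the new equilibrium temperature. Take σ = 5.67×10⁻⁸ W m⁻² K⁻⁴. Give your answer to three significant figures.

355 K

With the new albedo, S(1−α₂)/4 = 897.0 W m⁻², so T₂ = 354.7 K.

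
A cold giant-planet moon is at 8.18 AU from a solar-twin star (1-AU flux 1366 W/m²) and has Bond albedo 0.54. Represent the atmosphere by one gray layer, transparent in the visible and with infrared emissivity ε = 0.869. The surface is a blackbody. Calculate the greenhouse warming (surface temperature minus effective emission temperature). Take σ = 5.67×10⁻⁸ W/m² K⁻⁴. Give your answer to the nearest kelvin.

12 kelvin

Irradiance scales as 1/d², so S = 1366 W/m² × (1/8.18)² = 20.41 W/m².
The planet radiates to space at T_e = [S(1−α)/(4σ)]^(1/4) = 80.22 K.
The surface balance (absorbed SW + ε·downward IR = σT_s⁴) with T_a⁴ = T_s⁴/2 reduces to T_s = T_e·[2/(2−ε)]^¼ = 92.50 K.
Greenhouse warming: T_s − T_e = 12.29 K.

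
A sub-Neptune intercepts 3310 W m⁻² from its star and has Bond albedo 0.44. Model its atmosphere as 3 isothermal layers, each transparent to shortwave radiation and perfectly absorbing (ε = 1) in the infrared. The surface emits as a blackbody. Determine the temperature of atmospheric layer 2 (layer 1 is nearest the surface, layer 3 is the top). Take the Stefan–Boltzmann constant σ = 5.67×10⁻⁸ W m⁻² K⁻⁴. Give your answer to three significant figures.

Top-of-atmosphere balance: σT_e⁴ = S(1−α)/4 = 463.4 W m⁻² → T_e = 300.7 K.
The net upward flux σT_e⁴ is constant between every pair of levels, so T_k⁴ = (N+1−k)T_e⁴.
With k = 2: T_2 = (3+1−2)^¼·300.7 K = 357.6 K.

358 kelvin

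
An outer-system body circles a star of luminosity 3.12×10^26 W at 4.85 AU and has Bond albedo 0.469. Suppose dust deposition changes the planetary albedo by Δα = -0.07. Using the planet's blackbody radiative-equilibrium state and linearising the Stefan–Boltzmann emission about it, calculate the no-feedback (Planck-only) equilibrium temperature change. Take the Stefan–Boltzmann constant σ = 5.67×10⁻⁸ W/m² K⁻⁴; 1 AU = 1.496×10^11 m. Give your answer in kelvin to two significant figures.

3.4 kelvin

d = 4.85 × 1.496×10^11 m = 7.256×10^11 m.
S = L/(4πd²) = 47.16 W/m².
Unperturbed T_e = [47.16·(1−0.469)/(4σ)]^¼ = 102.5 K.
ΔF = −(S/4)Δα = −(47.16/4)×(-0.07) = 0.8253 W/m².
Linearising σT⁴ gives d(σT⁴)/dT = 4σT_e³ = 0.2443 W/m² per K.
ΔT₀ = ΔF/λ_P = 0.8253/0.2443 = 3.38 K.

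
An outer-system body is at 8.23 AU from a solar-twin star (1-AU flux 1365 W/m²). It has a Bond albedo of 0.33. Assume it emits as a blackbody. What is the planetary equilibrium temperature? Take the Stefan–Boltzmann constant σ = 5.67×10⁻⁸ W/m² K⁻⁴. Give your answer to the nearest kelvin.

88 K

Flux at the orbit: S = 1365/(8.23)² = 20.15 W/m².
Absorbed flux (global mean): S(1−α)/4 = 20.15·0.67/4 = 3.376 W/m².
Balancing against σT⁴: T = (3.376/5.67×10⁻⁸)^(1/4) = 87.84 K.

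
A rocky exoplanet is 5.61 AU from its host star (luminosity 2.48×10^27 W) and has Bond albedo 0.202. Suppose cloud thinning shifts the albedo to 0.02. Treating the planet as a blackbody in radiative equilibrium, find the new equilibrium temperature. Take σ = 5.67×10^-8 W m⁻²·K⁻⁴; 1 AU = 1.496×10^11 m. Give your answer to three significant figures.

d = 5.61 × 1.496×10^11 m = 8.393×10^11 m.
Spreading L over a sphere of radius d: S = 2.48×10^27/(4π·8.39×10^11²) = 280.2 W m⁻².
T₂ = [S(1−α₂)/(4σ)]^(1/4) = [280.2·0.98/(4σ)]^(1/4) = 186.5 K.

187 K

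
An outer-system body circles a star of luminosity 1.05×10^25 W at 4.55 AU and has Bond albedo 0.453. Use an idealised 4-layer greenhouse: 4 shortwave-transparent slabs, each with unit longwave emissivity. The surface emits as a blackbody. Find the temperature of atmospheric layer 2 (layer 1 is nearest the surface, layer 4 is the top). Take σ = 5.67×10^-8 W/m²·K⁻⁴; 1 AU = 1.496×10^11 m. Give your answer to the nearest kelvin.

60 K

d = 4.55 × 1.496×10^11 m = 6.807×10^11 m.
Spreading L over a sphere of radius d: S = 1.05×10^25/(4π·6.81×10^11²) = 1.803 W/m².
Top-of-atmosphere balance: σT_e⁴ = S(1−α)/4 = 0.2466 W/m² → T_e = 45.67 K.
Each opaque layer satisfies 2T_j⁴ = T_{j−1}⁴ + T_{j+1}⁴, giving T_k⁴ = (N+1−k)T_e⁴.
With k = 2: T_2 = (4+1−2)^¼·45.67 K = 60.10 K.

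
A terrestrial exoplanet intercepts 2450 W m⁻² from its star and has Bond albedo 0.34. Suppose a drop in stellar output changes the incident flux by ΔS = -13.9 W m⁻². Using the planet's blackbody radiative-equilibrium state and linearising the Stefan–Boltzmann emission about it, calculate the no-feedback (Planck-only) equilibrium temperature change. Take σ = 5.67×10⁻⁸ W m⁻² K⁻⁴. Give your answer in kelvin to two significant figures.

-0.41 kelvin

Unperturbed T_e = [2450·(1−0.34)/(4σ)]^¼ = 290.6 K.
ΔF = Δ[S(1−α)]/4 = (1−0.34)·-13.9/4 = -2.293 W m⁻².
The Planck feedback parameter is 4σT_e³ = 5.565 W m⁻²/K.
ΔT₀ = ΔF/λ_P = -2.293/5.565 = -0.412 K.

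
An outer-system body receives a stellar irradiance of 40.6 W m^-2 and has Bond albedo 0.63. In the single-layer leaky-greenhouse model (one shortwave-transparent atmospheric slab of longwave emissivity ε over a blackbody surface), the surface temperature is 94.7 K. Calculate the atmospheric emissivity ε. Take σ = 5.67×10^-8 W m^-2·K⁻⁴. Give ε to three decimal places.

TOA balance gives T_e = 90.21 K.
Inverting T_s⁴ = 2T_e⁴/(2−ε): (T_e/T_s)⁴ = 0.8235, so ε = 2(1 − 0.8235) = 0.3529.

0.353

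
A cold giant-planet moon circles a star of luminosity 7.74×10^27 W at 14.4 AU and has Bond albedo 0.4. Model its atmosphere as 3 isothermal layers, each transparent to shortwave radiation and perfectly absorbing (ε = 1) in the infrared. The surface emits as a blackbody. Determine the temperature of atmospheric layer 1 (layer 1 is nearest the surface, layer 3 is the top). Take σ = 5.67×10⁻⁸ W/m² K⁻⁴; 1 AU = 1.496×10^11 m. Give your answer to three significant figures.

180 K

Orbital distance: d = 14.4 AU = 2.154×10^12 m.
Flux at the orbit: S = L/(4πd²) = 7.74×10^27/(4π·(2.15×10^12)²) = 132.7 W/m².
OLR = S(1−α)/4 = 19.91 W/m²; the top layer radiates at T_e = 136.9 K.
The net upward flux σT_e⁴ is constant between every pair of levels, so T_k⁴ = (N+1−k)T_e⁴.
With k = 1: T_1 = (3+1−1)^¼·136.9 K = 180.2 K.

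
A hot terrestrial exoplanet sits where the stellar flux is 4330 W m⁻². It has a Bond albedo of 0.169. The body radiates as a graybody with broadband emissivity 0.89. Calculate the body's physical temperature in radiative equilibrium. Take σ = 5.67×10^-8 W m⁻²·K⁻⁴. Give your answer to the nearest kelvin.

Averaging over the sphere, the absorbed flux is S(1−α)/4 = 899.6 W m⁻².
Radiative balance εσT⁴ = 899.6 gives T = [899.6/(0.89·σ)]^(1/4) = 365.4 K.

365 K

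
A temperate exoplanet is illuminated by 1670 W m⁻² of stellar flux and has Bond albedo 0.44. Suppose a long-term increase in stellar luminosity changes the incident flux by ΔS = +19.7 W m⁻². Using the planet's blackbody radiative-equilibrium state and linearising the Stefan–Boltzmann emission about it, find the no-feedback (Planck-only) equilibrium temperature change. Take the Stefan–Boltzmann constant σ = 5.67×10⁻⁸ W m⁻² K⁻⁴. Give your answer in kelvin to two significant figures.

0.75 kelvin

Reference equilibrium: T_e = [S(1−α)/(4σ)]^(1/4) = 253.4 K.
ΔF = Δ[S(1−α)]/4 = (1−0.44)·+19.7/4 = 2.758 W m⁻².
Planck response: λ_P = 4σT_e³ = 4·5.67×10⁻⁸·(253.4)³ = 3.691 W m⁻²/K.
ΔT₀ = ΔF/λ_P = 2.758/3.691 = 0.747 K.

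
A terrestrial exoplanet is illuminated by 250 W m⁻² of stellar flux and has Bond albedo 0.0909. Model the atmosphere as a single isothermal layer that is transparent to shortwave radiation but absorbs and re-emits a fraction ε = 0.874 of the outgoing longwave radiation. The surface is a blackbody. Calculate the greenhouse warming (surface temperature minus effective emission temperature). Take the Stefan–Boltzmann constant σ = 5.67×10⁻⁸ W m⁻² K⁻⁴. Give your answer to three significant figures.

At the top of the atmosphere, σT_e⁴ = S(1−α)/4 = 56.82 W m⁻², giving T_e = 177.9 K.
Surface balance with a leaky layer gives σT_s⁴ = σT_e⁴·2/(2−ε), so T_s = T_e·[2/(2−0.874)]^(1/4) = 205.4 K.
The atmosphere warms the surface by 27.48 K.

27.5 K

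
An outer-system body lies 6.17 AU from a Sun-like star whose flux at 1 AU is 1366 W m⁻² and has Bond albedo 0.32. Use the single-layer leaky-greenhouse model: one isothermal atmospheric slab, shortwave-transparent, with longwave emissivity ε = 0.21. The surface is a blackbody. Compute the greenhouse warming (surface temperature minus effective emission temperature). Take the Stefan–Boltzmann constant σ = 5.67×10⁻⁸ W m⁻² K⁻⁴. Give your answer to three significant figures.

Irradiance scales as 1/d², so S = 1366 W m⁻² × (1/6.17)² = 35.88 W m⁻².
The planet radiates to space at T_e = [S(1−α)/(4σ)]^(1/4) = 101.8 K.
For a single slab of emissivity ε, T_s⁴ = 2T_e⁴/(2−ε); thus T_s = 101.8·(1.117)^(1/4) = 104.7 K.
Greenhouse warming: T_s − T_e = 2.864 K.

2.86 K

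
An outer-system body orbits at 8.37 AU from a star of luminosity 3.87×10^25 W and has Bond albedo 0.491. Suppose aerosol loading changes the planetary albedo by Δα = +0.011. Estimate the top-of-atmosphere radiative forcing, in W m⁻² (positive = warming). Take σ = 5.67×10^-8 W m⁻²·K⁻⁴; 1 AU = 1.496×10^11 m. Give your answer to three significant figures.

-0.00540 W m⁻²

Orbital distance: d = 8.37 AU = 1.252×10^12 m.
Flux at the orbit: S = L/(4πd²) = 3.87×10^25/(4π·(1.25×10^12)²) = 1.964 W m⁻².
TOA radiative forcing: ΔF = −S·Δα/4 = −1.964·(+0.011)/4 = -0.005402 W m⁻².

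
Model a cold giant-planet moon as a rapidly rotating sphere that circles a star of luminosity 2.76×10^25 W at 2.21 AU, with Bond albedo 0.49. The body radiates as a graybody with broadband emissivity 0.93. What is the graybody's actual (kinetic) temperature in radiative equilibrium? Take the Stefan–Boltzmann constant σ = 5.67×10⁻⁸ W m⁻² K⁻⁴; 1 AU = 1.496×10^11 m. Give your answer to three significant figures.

d = 2.21 × 1.496×10^11 m = 3.306×10^11 m.
Flux at the orbit: S = L/(4πd²) = 2.76×10^25/(4π·(3.31×10^11)²) = 20.09 W m⁻².
Averaging over the sphere, the absorbed flux is S(1−α)/4 = 2.562 W m⁻².
Equating to εσT⁴ with ε = 0.93: T = (2.562/0.93σ)^(1/4) = 83.49 K.

83.5 K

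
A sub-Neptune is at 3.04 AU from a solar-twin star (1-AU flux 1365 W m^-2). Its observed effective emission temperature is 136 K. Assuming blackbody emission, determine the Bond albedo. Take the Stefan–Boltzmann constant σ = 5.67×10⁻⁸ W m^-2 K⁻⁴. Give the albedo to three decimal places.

Flux at the orbit: S = 1365/(3.04)² = 147.7 W m^-2.
From σT⁴ = S(1−α)/4 we invert for α: 1−α = 4σT⁴/S.
σT⁴ = 19.40 W m^-2, so 4σT⁴ = 77.59 W m^-2.
Hence α = 1 − 77.59/147.7 = 0.4747.

0.475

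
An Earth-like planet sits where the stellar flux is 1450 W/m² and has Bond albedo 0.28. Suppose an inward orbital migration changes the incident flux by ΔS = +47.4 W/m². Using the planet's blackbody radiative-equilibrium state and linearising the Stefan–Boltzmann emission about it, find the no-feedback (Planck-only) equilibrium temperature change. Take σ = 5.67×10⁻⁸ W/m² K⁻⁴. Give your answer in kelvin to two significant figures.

The baseline emission temperature is T_e = 260.5 K.
TOA radiative forcing: ΔF = (1−α)ΔS/4 = 0.72·(+47.4)/4 = 8.532 W/m².
Linearising σT⁴ gives d(σT⁴)/dT = 4σT_e³ = 4.008 W/m² per K.
So ΔT₀ = 8.532/4.008 = 2.13 K.

2.1 kelvin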